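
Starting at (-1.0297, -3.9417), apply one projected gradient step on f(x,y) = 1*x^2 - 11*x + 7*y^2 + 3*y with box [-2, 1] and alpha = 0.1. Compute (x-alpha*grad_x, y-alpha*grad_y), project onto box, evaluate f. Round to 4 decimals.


Step 1: Compute gradient at (-1.0297, -3.9417).
grad_x = 2*1*-1.0297 - 11 = -13.0594
grad_y = 2*7*-3.9417 + 3 = -52.1838
Step 2: Gradient step.
x_raw = -1.0297 - 0.1*-13.0594 = 0.2762
y_raw = -3.9417 - 0.1*-52.1838 = 1.2767
Step 3: Project onto [-2, 1].
x_proj = clip(0.2762) = 0.2762
y_proj = clip(1.2767) = 1.0
Step 4: Evaluate f.
f(0.2762, 1.0) = 7.0377


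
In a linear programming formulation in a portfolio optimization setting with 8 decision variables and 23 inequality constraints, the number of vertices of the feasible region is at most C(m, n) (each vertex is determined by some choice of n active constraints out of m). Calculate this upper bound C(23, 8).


Each vertex corresponds to some choice of n active constraints out of m, so the number of vertices is at most C(m, n) = m! / (n!(m-n)!).
m = 23, n = 8
Numerator: 23 * 22 * 21 * 20 * 19 * 18 * 17 * 16
Denominator: 8! = 40320
C(23, 8) = 490314


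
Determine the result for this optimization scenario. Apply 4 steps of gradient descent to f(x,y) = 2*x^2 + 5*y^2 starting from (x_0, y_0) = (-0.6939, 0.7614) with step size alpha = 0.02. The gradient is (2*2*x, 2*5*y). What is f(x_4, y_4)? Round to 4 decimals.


Gradient descent on f(x,y) = 2*x^2 + 5*y^2.
Starting point: (-0.6939, 0.7614), alpha = 0.02
Step 1: grad_x = 2*2*-0.6939 = -2.7756, grad_y = 2*5*0.7614 = 7.614
  x_1 = -0.6939 - 0.02*-2.7756 = -0.6384
  y_1 = 0.7614 - 0.02*7.614 = 0.6091
Step 2: grad_x = 2*2*-0.6384 = -2.5536, grad_y = 2*5*0.6091 = 6.0912
  x_2 = -0.6384 - 0.02*-2.5536 = -0.5873
  y_2 = 0.6091 - 0.02*6.0912 = 0.4873
Step 3: grad_x = 2*2*-0.5873 = -2.3493, grad_y = 2*5*0.4873 = 4.873
  x_3 = -0.5873 - 0.02*-2.3493 = -0.5403
  y_3 = 0.4873 - 0.02*4.873 = 0.3898
Step 4: grad_x = 2*2*-0.5403 = -2.1613, grad_y = 2*5*0.3898 = 3.8984
  x_4 = -0.5403 - 0.02*-2.1613 = -0.4971
  y_4 = 0.3898 - 0.02*3.8984 = 0.3119
f(-0.4971, 0.3119) = 2*(-0.4971)^2 + 5*0.3119^2 = 0.9805


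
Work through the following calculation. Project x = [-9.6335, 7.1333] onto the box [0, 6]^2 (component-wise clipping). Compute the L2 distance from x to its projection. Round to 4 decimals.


Project each component onto [0, 6].
clip(-9.6335) = 0.0, clip(7.1333) = 6.0
Projection = [0.0, 6.0]
Squared diffs: [92.8043, 1.2844]
Distance = sqrt(94.0887) = 9.6999


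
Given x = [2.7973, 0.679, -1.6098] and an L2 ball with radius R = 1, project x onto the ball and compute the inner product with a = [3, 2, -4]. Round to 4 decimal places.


Step 1: Compute ||x|| (intermediates to 6 decimals).
||x|| = sqrt(2.7973^2 + 0.679^2 + (-1.6098)^2) = 3.298088
Step 2: Project.
Since ||x|| > R, scale = R/||x|| = 1/3.298088 = 0.303206, proj(x) = scale * x
proj(x) = [0.848158, 0.205877, -0.488101]
Step 3: Dot product.
a^T * proj(x) = 3*0.848158 + 2*0.205877 - 4*(-0.488101) = 4.9086


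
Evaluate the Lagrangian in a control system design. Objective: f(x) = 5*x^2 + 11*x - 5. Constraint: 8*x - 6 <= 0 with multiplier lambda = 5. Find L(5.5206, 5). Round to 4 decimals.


Step 1: Evaluate f(x).
f(5.5206) = 5*5.5206^2 + 11*5.5206 - 5 = 208.1117
Step 2: Evaluate g(x).
g(5.5206) = 8*5.5206 - 6 = 38.1648
Step 3: Compute Lagrangian.
L = 208.1117 + 5*38.1648 = 398.9357


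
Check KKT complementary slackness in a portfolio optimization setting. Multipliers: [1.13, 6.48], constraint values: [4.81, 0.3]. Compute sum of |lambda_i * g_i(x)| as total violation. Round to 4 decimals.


KKT complementary slackness check:
lambda_1 * g_1 = 1.13 * 4.81 = 5.4353
lambda_2 * g_2 = 6.48 * 0.3 = 1.944
Total violation = 5.4353 + 1.944 = 7.3793


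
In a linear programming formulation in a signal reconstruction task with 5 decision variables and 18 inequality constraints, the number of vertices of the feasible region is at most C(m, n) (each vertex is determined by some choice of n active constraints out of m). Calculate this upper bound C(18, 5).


Each vertex corresponds to some choice of n active constraints out of m, so the number of vertices is at most C(m, n) = m! / (n!(m-n)!).
m = 18, n = 5
Numerator: 18 * 17 * 16 * 15 * 14
Denominator: 5! = 120
C(18, 5) = 8568


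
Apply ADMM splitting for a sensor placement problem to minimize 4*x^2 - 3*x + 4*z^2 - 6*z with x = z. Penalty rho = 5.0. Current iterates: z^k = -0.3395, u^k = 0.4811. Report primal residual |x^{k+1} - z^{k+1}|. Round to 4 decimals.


ADMM iteration with rho = 5.0, z^k = -0.3395, u^k = 0.4811
Step 1: x-update.
Minimize 4*x^2 - 3*x + (5.0/2)*(x + 0.3395 + 0.4811)^2
FOC: (2*4 + 5.0)*x = 3 + 5.0*(-0.3395 - 0.4811)
x^{k+1} = -0.0848
Step 2: z-update.
Minimize 4*z^2 - 6*z + (5.0/2)*(-0.0848 - z + 0.4811)^2
FOC: (2*4 + 5.0)*z = 6 + 5.0*(-0.0848 + 0.4811)
z^{k+1} = 0.6139
Step 3: u-update.
u^{k+1} = 0.4811 - 0.0848 - 0.6139 = -0.2177
Step 4: Primal residual = |-0.0848 - 0.6139| = 0.6988


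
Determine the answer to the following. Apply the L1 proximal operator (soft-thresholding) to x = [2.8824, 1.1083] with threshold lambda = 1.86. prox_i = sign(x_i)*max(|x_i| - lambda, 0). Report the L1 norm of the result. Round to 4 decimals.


Soft-thresholding with lambda = 1.86:
prox(2.8824) = sign(2.8824)*max(|2.8824| - 1.86, 0) = 1.0224
prox(1.1083) = sign(1.1083)*max(|1.1083| - 1.86, 0) = 0.0
prox(x) = [1.0224, 0.0]
||prox(x)||_1 = 1.0224 + 0.0 = 1.0224


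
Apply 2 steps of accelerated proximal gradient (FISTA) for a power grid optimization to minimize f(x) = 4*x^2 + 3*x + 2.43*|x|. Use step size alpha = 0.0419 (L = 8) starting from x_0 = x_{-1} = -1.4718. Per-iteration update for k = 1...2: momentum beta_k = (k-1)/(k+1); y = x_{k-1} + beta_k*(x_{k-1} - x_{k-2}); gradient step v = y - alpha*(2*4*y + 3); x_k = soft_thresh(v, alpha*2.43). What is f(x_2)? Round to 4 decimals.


FISTA on f(x) = 4*x^2 + 3*x + 2.43*|x|
L = 8, alpha = 0.0419
Iteration 1: beta = 0.0, y = -1.4718 + 0.0*(-1.4718 + 1.4718) = -1.4718
  grad(y) = -8.7744, v = y - alpha*grad = -1.1042
  prox(v) = soft_thresh(-1.1042, 0.1018) = -1.0023
Iteration 2: beta = 0.3333, y = -1.0023 + 0.3333*(-1.0023 + 1.4718) = -0.8458
  grad(y) = -3.7668, v = y - alpha*grad = -0.688
  prox(v) = soft_thresh(-0.688, 0.1018) = -0.5862
f(x_2) = 4*(-0.5862)^2 + 3*(-0.5862) + 2.43*|-0.5862| = 1.0404


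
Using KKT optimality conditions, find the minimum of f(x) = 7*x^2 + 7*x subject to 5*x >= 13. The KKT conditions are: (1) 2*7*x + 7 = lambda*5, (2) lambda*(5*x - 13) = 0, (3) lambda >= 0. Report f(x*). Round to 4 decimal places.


Step 1: Try lambda = 0 (constraint inactive).
x_unc = -7/(2*7) = -0.5
Check: 5*-0.5 = -2.5 < 13 -- violated!
Step 2: Constraint must be active: 5*x = 13
x* = 13/5 = 2.6
lambda = (2*7*2.6 + 7)/5 = 8.68
Step 3: Compute optimal value.
f(x*) = 7*2.6^2 + 7*2.6 = 65.52


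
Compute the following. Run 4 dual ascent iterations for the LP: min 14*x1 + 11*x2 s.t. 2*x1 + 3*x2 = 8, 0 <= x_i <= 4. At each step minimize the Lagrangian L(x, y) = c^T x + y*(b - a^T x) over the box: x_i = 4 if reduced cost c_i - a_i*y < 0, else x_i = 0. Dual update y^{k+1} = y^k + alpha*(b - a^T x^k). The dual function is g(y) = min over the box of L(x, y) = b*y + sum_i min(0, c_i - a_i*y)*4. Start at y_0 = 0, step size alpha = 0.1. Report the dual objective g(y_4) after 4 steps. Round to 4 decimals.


Dual ascent for LP: min 14*x1 + 11*x2, 2*x1 + 3*x2 = 8, 0 <= x_i <= 4
Step 1: y^k = 0.0, reduced costs: (14.0, 11.0)
  x^k = (0.0, 0.0), subgradient = b - a^T x = 8.0
  y^{k+1} = 0.0 + 0.1*8.0 = 0.8
Step 2: y^k = 0.8, reduced costs: (12.4, 8.6)
  x^k = (0.0, 0.0), subgradient = b - a^T x = 8.0
  y^{k+1} = 0.8 + 0.1*8.0 = 1.6
Step 3: y^k = 1.6, reduced costs: (10.8, 6.2)
  x^k = (0.0, 0.0), subgradient = b - a^T x = 8.0
  y^{k+1} = 1.6 + 0.1*8.0 = 2.4
Step 4: y^k = 2.4, reduced costs: (9.2, 3.8)
  x^k = (0.0, 0.0), subgradient = b - a^T x = 8.0
  y^{k+1} = 2.4 + 0.1*8.0 = 3.2
Dual objective at y_4 = 3.2: reduced costs (7.6, 1.4), box minimizer x = (0.0, 0.0)
g(y_4) = b*y + (c1 - a1*y)*x1 + (c2 - a2*y)*x2 = 8*3.2 + 7.6*0.0 + 1.4*0.0 = 25.6 + 0.0 + 0.0 = 25.6


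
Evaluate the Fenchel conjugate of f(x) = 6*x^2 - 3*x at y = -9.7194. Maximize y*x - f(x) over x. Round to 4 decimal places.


f*(y) = sup_x {y*x - a*x^2 - b*x} = sup_x {(y-b)*x - a*x^2}
FOC: (y - b) - 2a*x = 0 => x* = (y - b)/(2a)
x* = (-9.7194 + 3)/(2*6) = -0.56
f*(-9.7194) = (y-b)^2/(4a) = (-9.7194 + 3)^2/(4*6)
= 45.1503/24 = 1.8813


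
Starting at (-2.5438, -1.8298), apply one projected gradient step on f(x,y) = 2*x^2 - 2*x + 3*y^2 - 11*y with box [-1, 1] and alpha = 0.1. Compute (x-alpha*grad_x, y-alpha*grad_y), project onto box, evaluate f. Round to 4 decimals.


Step 1: Compute gradient at (-2.5438, -1.8298).
grad_x = 2*2*-2.5438 - 2 = -12.1752
grad_y = 2*3*-1.8298 - 11 = -21.9788
Step 2: Gradient step.
x_raw = -2.5438 - 0.1*-12.1752 = -1.3263
y_raw = -1.8298 - 0.1*-21.9788 = 0.3681
Step 3: Project onto [-1, 1].
x_proj = clip(-1.3263) = -1.0
y_proj = clip(0.3681) = 0.3681
Step 4: Evaluate f.
f(-1.0, 0.3681) = 0.3576


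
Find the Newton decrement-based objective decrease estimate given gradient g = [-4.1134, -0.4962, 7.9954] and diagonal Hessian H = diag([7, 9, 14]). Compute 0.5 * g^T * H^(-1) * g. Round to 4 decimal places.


Step 1: H is diagonal, so H^(-1) * g = [-0.5876, -0.0551, 0.5711].
Step 2: g^T H^(-1) g = sum_i g_i^2 / H_ii
  = (-4.1134)^2/7 + (-0.4962)^2/9 + (7.9954)^2/14
  = 2.4172 + 0.0274 + 4.5662 = 7.0107
Step 3: Objective decrease = 0.5 * g^T H^(-1) g = 3.5053


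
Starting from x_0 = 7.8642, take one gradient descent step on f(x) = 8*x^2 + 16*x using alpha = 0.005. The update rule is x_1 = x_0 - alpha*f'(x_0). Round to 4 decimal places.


We compute the gradient at x_0 and apply the update.
f'(x) = 16*x + 16
f'(7.8642) = 16*7.8642 + 16 = 141.8272
x_1 = 7.8642 - 0.005*141.8272 = 7.1551


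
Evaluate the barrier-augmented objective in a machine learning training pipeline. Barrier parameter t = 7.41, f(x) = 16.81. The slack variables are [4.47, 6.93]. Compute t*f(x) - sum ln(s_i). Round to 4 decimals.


Step 1: Compute log-barrier.
ln values: [1.4974, 1.9359]
phi = -(1.4974 + 1.9359) = -3.4332
Step 2: Compute augmented objective.
t*f(x) = 7.41*16.81 = 124.5621
Total = 124.5621 - 3.4332 = 121.1289


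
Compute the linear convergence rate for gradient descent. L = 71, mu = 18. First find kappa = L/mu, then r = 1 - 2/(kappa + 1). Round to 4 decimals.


Step 1: Compute the condition number.
kappa = L/mu = 71/18 = 3.9444
Step 2: Compute the convergence rate.
r = 1 - 2/(kappa + 1) = 1 - 2*mu/(L + mu) = (L - mu)/(L + mu) = 53/89 = 0.5955


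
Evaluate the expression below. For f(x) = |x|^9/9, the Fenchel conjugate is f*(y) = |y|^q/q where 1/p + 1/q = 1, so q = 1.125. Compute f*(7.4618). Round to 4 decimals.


The conjugate exponent q satisfies 1/p + 1/q = 1.
p = 9, so q = 9/(9 - 1) = 1.125
|y|^q = 7.4618^1.125 = 9.5929
f*(7.4618) = 9.5929 / 1.125 = 8.527


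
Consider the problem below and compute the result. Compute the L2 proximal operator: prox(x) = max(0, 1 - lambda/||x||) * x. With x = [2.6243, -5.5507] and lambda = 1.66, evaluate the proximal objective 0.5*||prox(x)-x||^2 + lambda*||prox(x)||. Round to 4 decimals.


Step 1: Compute ||x||.
||x|| = 6.1398
Step 2: Compute scaling factor.
scale = max(0, 1 - 1.66/6.1398) = 0.7296
Step 3: prox(x) = [1.9148, -4.05]
||prox(x)|| = 4.4798
Step 4: Proximal objective.
0.5*||prox-x||^2 = 1.3778
lambda*||prox|| = 7.4365
Total = 8.8143


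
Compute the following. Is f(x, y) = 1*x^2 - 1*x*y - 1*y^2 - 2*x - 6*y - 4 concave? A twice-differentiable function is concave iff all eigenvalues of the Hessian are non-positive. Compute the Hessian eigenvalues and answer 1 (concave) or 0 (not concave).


The Hessian of f(x,y) = 1*x^2 - 1*x*y - 1*y^2 - 2*x - 6*y - 4 is:
H = [[2, -1], [-1, -2]]
Trace = 2 - 2 = 0
Determinant = 2*-2 - (-1)^2 = -5
Discriminant = (0)^2 - 4*-5 = 20.0
Eigenvalues: lambda_1 = -2.2361, lambda_2 = 2.2361
The function is not concave.

0


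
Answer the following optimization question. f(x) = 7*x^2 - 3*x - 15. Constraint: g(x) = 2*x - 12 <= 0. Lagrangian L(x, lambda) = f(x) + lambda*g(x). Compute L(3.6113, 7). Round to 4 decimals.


Step 1: Evaluate f(x).
f(3.6113) = 7*3.6113^2 - 3*3.6113 - 15 = 65.4565
Step 2: Evaluate g(x).
g(3.6113) = 2*3.6113 - 12 = -4.7774
Step 3: Compute Lagrangian.
L = 65.4565 + 7*-4.7774 = 32.0147


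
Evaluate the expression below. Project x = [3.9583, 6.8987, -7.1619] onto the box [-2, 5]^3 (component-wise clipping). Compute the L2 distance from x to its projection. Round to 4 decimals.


Project each component onto [-2, 5].
clip(3.9583) = 3.9583, clip(6.8987) = 5.0, clip(-7.1619) = -2.0
Projection = [3.9583, 5.0, -2.0]
Squared diffs: [0.0, 3.6051, 26.6452]
Distance = sqrt(30.2503) = 5.5


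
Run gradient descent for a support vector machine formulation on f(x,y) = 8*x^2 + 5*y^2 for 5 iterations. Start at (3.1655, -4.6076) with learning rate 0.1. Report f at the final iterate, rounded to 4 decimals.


Gradient descent on f(x,y) = 8*x^2 + 5*y^2.
Starting point: (3.1655, -4.6076), alpha = 0.1
Step 1: grad_x = 2*8*3.1655 = 50.648, grad_y = 2*5*-4.6076 = -46.076
  x_1 = 3.1655 - 0.1*50.648 = -1.8993
  y_1 = -4.6076 - 0.1*-46.076 = 0.0
Step 2: grad_x = 2*8*-1.8993 = -30.3888, grad_y = 2*5*0.0 = 0.0
  x_2 = -1.8993 - 0.1*-30.3888 = 1.1396
  y_2 = 0.0 - 0.1*0.0 = 0.0
Step 3: grad_x = 2*8*1.1396 = 18.2333, grad_y = 2*5*0.0 = 0.0
  x_3 = 1.1396 - 0.1*18.2333 = -0.6837
  y_3 = 0.0 - 0.1*0.0 = 0.0
Step 4: grad_x = 2*8*-0.6837 = -10.94, grad_y = 2*5*0.0 = 0.0
  x_4 = -0.6837 - 0.1*-10.94 = 0.4102
  y_4 = 0.0 - 0.1*0.0 = 0.0
Step 5: grad_x = 2*8*0.4102 = 6.564, grad_y = 2*5*0.0 = 0.0
  x_5 = 0.4102 - 0.1*6.564 = -0.2461
  y_5 = 0.0 - 0.1*0.0 = 0.0
f(-0.2461, 0.0) = 8*(-0.2461)^2 + 5*0.0^2 = 0.4847


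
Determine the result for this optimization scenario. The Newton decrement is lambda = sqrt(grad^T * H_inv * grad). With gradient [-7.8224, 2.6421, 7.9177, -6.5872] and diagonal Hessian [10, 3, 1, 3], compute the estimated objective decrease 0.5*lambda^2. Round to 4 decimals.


Step 1: H is diagonal, so H^(-1) * g = [-0.7822, 0.8807, 7.9177, -2.1957].
Step 2: g^T H^(-1) g = sum_i g_i^2 / H_ii
  = (-7.8224)^2/10 + (2.6421)^2/3 + (7.9177)^2/1 + (-6.5872)^2/3
  = 6.119 + 2.3269 + 62.69 + 14.4637 = 85.5996
Step 3: Objective decrease = 0.5 * g^T H^(-1) g = 42.7998


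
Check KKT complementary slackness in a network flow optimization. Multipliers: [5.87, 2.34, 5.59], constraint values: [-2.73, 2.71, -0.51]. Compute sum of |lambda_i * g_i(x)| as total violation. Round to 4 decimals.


KKT complementary slackness check:
lambda_1 * g_1 = 5.87 * -2.73 = -16.0251
lambda_2 * g_2 = 2.34 * 2.71 = 6.3414
lambda_3 * g_3 = 5.59 * -0.51 = -2.8509
Total violation = 16.0251 + 6.3414 + 2.8509 = 25.2174


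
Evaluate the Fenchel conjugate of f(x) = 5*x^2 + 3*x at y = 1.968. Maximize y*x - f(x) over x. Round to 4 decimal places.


f*(y) = sup_x {y*x - a*x^2 - b*x} = sup_x {(y-b)*x - a*x^2}
FOC: (y - b) - 2a*x = 0 => x* = (y - b)/(2a)
x* = (1.968 - 3)/(2*5) = -0.1032
f*(1.968) = (y-b)^2/(4a) = (1.968 - 3)^2/(4*5)
= 1.065/20 = 0.0533


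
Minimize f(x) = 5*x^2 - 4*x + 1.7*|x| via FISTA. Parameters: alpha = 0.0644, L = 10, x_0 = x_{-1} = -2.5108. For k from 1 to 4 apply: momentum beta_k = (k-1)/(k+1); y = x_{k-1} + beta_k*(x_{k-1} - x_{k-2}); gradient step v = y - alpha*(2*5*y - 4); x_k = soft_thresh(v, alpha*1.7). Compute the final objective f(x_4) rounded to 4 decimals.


FISTA on f(x) = 5*x^2 - 4*x + 1.7*|x|
L = 10, alpha = 0.0644
Iteration 1: beta = 0.0, y = -2.5108 + 0.0*(-2.5108 + 2.5108) = -2.5108
  grad(y) = -29.108, v = y - alpha*grad = -0.6362
  prox(v) = soft_thresh(-0.6362, 0.1095) = -0.5268
Iteration 2: beta = 0.3333, y = -0.5268 + 0.3333*(-0.5268 + 2.5108) = 0.1346
  grad(y) = -2.6542, v = y - alpha*grad = 0.3055
  prox(v) = soft_thresh(0.3055, 0.1095) = 0.196
Iteration 3: beta = 0.5, y = 0.196 + 0.5*(0.196 + 0.5268) = 0.5574
  grad(y) = 1.5743, v = y - alpha*grad = 0.456
  prox(v) = soft_thresh(0.456, 0.1095) = 0.3466
Iteration 4: beta = 0.6, y = 0.3466 + 0.6*(0.3466 - 0.196) = 0.4369
  grad(y) = 0.3688, v = y - alpha*grad = 0.4131
  prox(v) = soft_thresh(0.4131, 0.1095) = 0.3037
f(x_4) = 5*0.3037^2 - 4*0.3037 + 1.7*|0.3037| = -0.2374


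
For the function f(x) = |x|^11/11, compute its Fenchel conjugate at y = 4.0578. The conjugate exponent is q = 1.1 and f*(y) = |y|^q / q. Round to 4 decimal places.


The conjugate exponent q satisfies 1/p + 1/q = 1.
p = 11, so q = 11/(11 - 1) = 1.1
|y|^q = 4.0578^1.1 = 4.6679
f*(4.0578) = 4.6679 / 1.1 = 4.2435


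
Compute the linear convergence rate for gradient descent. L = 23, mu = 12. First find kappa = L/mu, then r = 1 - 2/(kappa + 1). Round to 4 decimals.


Step 1: Compute the condition number.
kappa = L/mu = 23/12 = 1.9167
Step 2: Compute the convergence rate.
r = 1 - 2/(kappa + 1) = 1 - 2*mu/(L + mu) = (L - mu)/(L + mu) = 11/35 = 0.3143


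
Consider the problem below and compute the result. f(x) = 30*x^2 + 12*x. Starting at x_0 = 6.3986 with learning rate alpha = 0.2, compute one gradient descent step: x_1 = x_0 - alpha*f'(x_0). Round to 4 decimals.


We compute the gradient at x_0 and apply the update.
f'(x) = 60*x + 12
f'(6.3986) = 60*6.3986 + 12 = 395.916
x_1 = 6.3986 - 0.2*395.916 = -72.7846


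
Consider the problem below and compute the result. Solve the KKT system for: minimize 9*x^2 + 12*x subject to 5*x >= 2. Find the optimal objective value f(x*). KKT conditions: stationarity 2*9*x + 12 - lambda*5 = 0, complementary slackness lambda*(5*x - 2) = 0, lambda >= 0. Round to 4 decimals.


Step 1: Try lambda = 0 (constraint inactive).
x_unc = -12/(2*9) = -0.6667
Check: 5*-0.6667 = -3.3335 < 2 -- violated!
Step 2: Constraint must be active: 5*x = 2
x* = 2/5 = 0.4
lambda = (2*9*0.4 + 12)/5 = 3.84
Step 3: Compute optimal value.
f(x*) = 9*0.4^2 + 12*0.4 = 6.24


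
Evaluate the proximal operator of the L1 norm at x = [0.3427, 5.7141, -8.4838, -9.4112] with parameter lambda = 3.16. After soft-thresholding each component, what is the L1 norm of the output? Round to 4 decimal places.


Soft-thresholding with lambda = 3.16:
prox(0.3427) = sign(0.3427)*max(|0.3427| - 3.16, 0) = 0.0
prox(5.7141) = sign(5.7141)*max(|5.7141| - 3.16, 0) = 2.5541
prox(-8.4838) = sign(-8.4838)*max(|-8.4838| - 3.16, 0) = -5.3238
prox(-9.4112) = sign(-9.4112)*max(|-9.4112| - 3.16, 0) = -6.2512
prox(x) = [0.0, 2.5541, -5.3238, -6.2512]
||prox(x)||_1 = 0.0 + 2.5541 + 5.3238 + 6.2512 = 14.1291


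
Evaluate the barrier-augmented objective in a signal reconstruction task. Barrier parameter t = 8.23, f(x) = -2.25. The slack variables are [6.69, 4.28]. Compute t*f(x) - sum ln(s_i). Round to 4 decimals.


Step 1: Compute log-barrier.
ln values: [1.9006, 1.454]
phi = -(1.9006 + 1.454) = -3.3546
Step 2: Compute augmented objective.
t*f(x) = 8.23*-2.25 = -18.5175
Total = -18.5175 - 3.3546 = -21.8721


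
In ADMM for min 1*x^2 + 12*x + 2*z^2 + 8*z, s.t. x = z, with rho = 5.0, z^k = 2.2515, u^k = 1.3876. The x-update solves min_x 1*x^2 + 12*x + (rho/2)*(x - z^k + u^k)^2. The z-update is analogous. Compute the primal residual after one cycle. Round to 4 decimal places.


ADMM iteration with rho = 5.0, z^k = 2.2515, u^k = 1.3876
Step 1: x-update.
Minimize 1*x^2 + 12*x + (5.0/2)*(x - 2.2515 + 1.3876)^2
FOC: (2*1 + 5.0)*x = -12 + 5.0*(2.2515 - 1.3876)
x^{k+1} = -1.0972
Step 2: z-update.
Minimize 2*z^2 + 8*z + (5.0/2)*(-1.0972 - z + 1.3876)^2
FOC: (2*2 + 5.0)*z = -8 + 5.0*(-1.0972 + 1.3876)
z^{k+1} = -0.7276
Step 3: u-update.
u^{k+1} = 1.3876 - 1.0972 + 0.7276 = 1.0179
Step 4: Primal residual = |-1.0972 + 0.7276| = 0.3697


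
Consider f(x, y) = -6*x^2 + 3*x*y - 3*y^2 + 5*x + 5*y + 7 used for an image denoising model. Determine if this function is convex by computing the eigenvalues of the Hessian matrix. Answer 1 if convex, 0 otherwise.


The Hessian of f(x,y) = -6*x^2 + 3*x*y - 3*y^2 + 5*x + 5*y + 7 is:
H = [[-12, 3], [3, -6]]
Trace = -12 - 6 = -18
Determinant = -12*-6 - (3)^2 = 63
Discriminant = (-18)^2 - 4*63 = 72.0
Eigenvalues: lambda_1 = -13.2426, lambda_2 = -4.7574
The function is not convex.

0


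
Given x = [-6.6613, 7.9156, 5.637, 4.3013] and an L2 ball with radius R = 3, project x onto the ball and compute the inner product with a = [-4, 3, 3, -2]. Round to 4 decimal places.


Step 1: Compute ||x|| (intermediates to 6 decimals).
||x|| = sqrt((-6.6613)^2 + 7.9156^2 + 5.637^2 + 4.3013^2) = 12.542192
Step 2: Project.
Since ||x|| > R, scale = R/||x|| = 3/12.542192 = 0.239193, proj(x) = scale * x
proj(x) = [-1.593336, 1.893356, 1.348331, 1.028841]
Step 3: Dot product.
a^T * proj(x) = -4*(-1.593336) + 3*1.893356 + 3*1.348331 - 2*1.028841 = 14.0407


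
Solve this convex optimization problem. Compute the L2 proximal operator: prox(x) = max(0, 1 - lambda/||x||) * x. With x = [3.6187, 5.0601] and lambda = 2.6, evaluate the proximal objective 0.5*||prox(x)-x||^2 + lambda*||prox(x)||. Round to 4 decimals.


Step 1: Compute ||x||.
||x|| = 6.2209
Step 2: Compute scaling factor.
scale = max(0, 1 - 2.6/6.2209) = 0.5821
Step 3: prox(x) = [2.1063, 2.9453]
||prox(x)|| = 3.6209
Step 4: Proximal objective.
0.5*||prox-x||^2 = 3.38
lambda*||prox|| = 9.4143
Total = 12.7943


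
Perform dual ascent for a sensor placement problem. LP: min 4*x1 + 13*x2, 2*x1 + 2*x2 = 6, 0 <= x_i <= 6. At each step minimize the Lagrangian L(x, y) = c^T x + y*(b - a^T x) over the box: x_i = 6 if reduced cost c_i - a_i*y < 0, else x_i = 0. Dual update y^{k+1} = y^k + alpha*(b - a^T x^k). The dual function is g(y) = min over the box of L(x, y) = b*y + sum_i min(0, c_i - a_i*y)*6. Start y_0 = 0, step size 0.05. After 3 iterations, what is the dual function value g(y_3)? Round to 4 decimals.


Dual ascent for LP: min 4*x1 + 13*x2, 2*x1 + 2*x2 = 6, 0 <= x_i <= 6
Step 1: y^k = 0.0, reduced costs: (4.0, 13.0)
  x^k = (0.0, 0.0), subgradient = b - a^T x = 6.0
  y^{k+1} = 0.0 + 0.05*6.0 = 0.3
Step 2: y^k = 0.3, reduced costs: (3.4, 12.4)
  x^k = (0.0, 0.0), subgradient = b - a^T x = 6.0
  y^{k+1} = 0.3 + 0.05*6.0 = 0.6
Step 3: y^k = 0.6, reduced costs: (2.8, 11.8)
  x^k = (0.0, 0.0), subgradient = b - a^T x = 6.0
  y^{k+1} = 0.6 + 0.05*6.0 = 0.9
Dual objective at y_3 = 0.9: reduced costs (2.2, 11.2), box minimizer x = (0.0, 0.0)
g(y_3) = b*y + (c1 - a1*y)*x1 + (c2 - a2*y)*x2 = 6*0.9 + 2.2*0.0 + 11.2*0.0 = 5.4 + 0.0 + 0.0 = 5.4


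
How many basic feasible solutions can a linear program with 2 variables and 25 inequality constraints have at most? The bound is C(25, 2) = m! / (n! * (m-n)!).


Each vertex corresponds to some choice of n active constraints out of m, so the number of vertices is at most C(m, n) = m! / (n!(m-n)!).
m = 25, n = 2
Numerator: 25 * 24
Denominator: 2! = 2
C(25, 2) = 300


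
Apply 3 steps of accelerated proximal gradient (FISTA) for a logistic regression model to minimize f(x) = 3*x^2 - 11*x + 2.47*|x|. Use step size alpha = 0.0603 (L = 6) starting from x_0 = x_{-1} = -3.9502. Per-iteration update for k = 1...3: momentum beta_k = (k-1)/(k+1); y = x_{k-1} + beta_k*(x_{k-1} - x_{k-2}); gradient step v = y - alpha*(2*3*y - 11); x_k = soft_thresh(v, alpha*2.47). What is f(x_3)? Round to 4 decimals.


FISTA on f(x) = 3*x^2 - 11*x + 2.47*|x|
L = 6, alpha = 0.0603
Iteration 1: beta = 0.0, y = -3.9502 + 0.0*(-3.9502 + 3.9502) = -3.9502
  grad(y) = -34.7012, v = y - alpha*grad = -1.8577
  prox(v) = soft_thresh(-1.8577, 0.1489) = -1.7088
Iteration 2: beta = 0.3333, y = -1.7088 + 0.3333*(-1.7088 + 3.9502) = -0.9616
  grad(y) = -16.7698, v = y - alpha*grad = 0.0496
  prox(v) = soft_thresh(0.0496, 0.1489) = 0.0
Iteration 3: beta = 0.5, y = 0.0 + 0.5*(0.0 + 1.7088) = 0.8544
  grad(y) = -5.8737, v = y - alpha*grad = 1.2086
  prox(v) = soft_thresh(1.2086, 0.1489) = 1.0596
f(x_3) = 3*1.0596^2 - 11*1.0596 + 2.47*|1.0596| = -5.6702


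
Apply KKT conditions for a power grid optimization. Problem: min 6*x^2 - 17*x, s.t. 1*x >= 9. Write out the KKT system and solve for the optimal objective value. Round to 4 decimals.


Step 1: Try lambda = 0 (constraint inactive).
x_unc = 17/(2*6) = 1.4167
Check: 1*1.4167 = 1.4167 < 9 -- violated!
Step 2: Constraint must be active: 1*x = 9
x* = 9/1 = 9.0
lambda = (2*6*9.0 - 17)/1 = 91.0
Step 3: Compute optimal value.
f(x*) = 6*9.0^2 - 17*9.0 = 333.0


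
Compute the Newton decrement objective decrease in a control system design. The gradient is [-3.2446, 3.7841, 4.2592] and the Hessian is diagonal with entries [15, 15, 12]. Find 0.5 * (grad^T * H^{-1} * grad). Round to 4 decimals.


Step 1: H is diagonal, so H^(-1) * g = [-0.2163, 0.2523, 0.3549].
Step 2: g^T H^(-1) g = sum_i g_i^2 / H_ii
  = (-3.2446)^2/15 + (3.7841)^2/15 + (4.2592)^2/12
  = 0.7018 + 0.9546 + 1.5117 = 3.1682
Step 3: Objective decrease = 0.5 * g^T H^(-1) g = 1.5841


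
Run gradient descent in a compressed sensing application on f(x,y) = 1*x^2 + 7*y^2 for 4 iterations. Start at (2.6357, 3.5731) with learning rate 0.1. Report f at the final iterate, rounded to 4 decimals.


Gradient descent on f(x,y) = 1*x^2 + 7*y^2.
Starting point: (2.6357, 3.5731), alpha = 0.1
Step 1: grad_x = 2*1*2.6357 = 5.2714, grad_y = 2*7*3.5731 = 50.0234
  x_1 = 2.6357 - 0.1*5.2714 = 2.1086
  y_1 = 3.5731 - 0.1*50.0234 = -1.4292
Step 2: grad_x = 2*1*2.1086 = 4.2171, grad_y = 2*7*-1.4292 = -20.0094
  x_2 = 2.1086 - 0.1*4.2171 = 1.6868
  y_2 = -1.4292 - 0.1*-20.0094 = 0.5717
Step 3: grad_x = 2*1*1.6868 = 3.3737, grad_y = 2*7*0.5717 = 8.0037
  x_3 = 1.6868 - 0.1*3.3737 = 1.3495
  y_3 = 0.5717 - 0.1*8.0037 = -0.2287
Step 4: grad_x = 2*1*1.3495 = 2.699, grad_y = 2*7*-0.2287 = -3.2015
  x_4 = 1.3495 - 0.1*2.699 = 1.0796
  y_4 = -0.2287 - 0.1*-3.2015 = 0.0915
f(1.0796, 0.0915) = 1*1.0796^2 + 7*0.0915^2 = 1.2241


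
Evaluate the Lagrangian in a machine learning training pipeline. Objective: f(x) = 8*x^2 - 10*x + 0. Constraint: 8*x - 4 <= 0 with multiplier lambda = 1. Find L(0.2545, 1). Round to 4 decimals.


Step 1: Evaluate f(x).
f(0.2545) = 8*0.2545^2 - 10*0.2545 + 0 = -2.0268
Step 2: Evaluate g(x).
g(0.2545) = 8*0.2545 - 4 = -1.964
Step 3: Compute Lagrangian.
L = -2.0268 + 1*-1.964 = -3.9908


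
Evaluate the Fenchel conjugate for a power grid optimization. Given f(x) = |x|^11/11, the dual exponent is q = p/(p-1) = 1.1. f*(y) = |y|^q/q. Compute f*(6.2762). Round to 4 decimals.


The conjugate exponent q satisfies 1/p + 1/q = 1.
p = 11, so q = 11/(11 - 1) = 1.1
|y|^q = 6.2762^1.1 = 7.5417
f*(6.2762) = 7.5417 / 1.1 = 6.856


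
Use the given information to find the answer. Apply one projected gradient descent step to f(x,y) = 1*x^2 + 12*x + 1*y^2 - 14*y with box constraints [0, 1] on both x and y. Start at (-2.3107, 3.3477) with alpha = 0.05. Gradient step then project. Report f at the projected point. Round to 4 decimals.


Step 1: Compute gradient at (-2.3107, 3.3477).
grad_x = 2*1*-2.3107 + 12 = 7.3786
grad_y = 2*1*3.3477 - 14 = -7.3046
Step 2: Gradient step.
x_raw = -2.3107 - 0.05*7.3786 = -2.6796
y_raw = 3.3477 - 0.05*-7.3046 = 3.7129
Step 3: Project onto [0, 1].
x_proj = clip(-2.6796) = 0.0
y_proj = clip(3.7129) = 1.0
Step 4: Evaluate f.
f(0.0, 1.0) = -13.0


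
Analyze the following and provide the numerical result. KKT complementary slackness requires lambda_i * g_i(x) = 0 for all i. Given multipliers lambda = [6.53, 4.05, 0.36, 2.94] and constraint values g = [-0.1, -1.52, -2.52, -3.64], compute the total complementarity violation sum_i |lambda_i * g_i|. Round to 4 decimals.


KKT complementary slackness check:
lambda_1 * g_1 = 6.53 * -0.1 = -0.653
lambda_2 * g_2 = 4.05 * -1.52 = -6.156
lambda_3 * g_3 = 0.36 * -2.52 = -0.9072
lambda_4 * g_4 = 2.94 * -3.64 = -10.7016
Total violation = 0.653 + 6.156 + 0.9072 + 10.7016 = 18.4178


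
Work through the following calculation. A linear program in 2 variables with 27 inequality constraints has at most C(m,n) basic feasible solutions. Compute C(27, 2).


Each vertex corresponds to some choice of n active constraints out of m, so the number of vertices is at most C(m, n) = m! / (n!(m-n)!).
m = 27, n = 2
Numerator: 27 * 26
Denominator: 2! = 2
C(27, 2) = 351


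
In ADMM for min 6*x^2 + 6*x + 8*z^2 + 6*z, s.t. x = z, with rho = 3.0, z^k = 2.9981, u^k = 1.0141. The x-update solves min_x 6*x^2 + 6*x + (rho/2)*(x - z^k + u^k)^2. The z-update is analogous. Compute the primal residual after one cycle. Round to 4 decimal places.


ADMM iteration with rho = 3.0, z^k = 2.9981, u^k = 1.0141
Step 1: x-update.
Minimize 6*x^2 + 6*x + (3.0/2)*(x - 2.9981 + 1.0141)^2
FOC: (2*6 + 3.0)*x = -6 + 3.0*(2.9981 - 1.0141)
x^{k+1} = -0.0032
Step 2: z-update.
Minimize 8*z^2 + 6*z + (3.0/2)*(-0.0032 - z + 1.0141)^2
FOC: (2*8 + 3.0)*z = -6 + 3.0*(-0.0032 + 1.0141)
z^{k+1} = -0.1562
Step 3: u-update.
u^{k+1} = 1.0141 - 0.0032 + 0.1562 = 1.1671
Step 4: Primal residual = |-0.0032 + 0.1562| = 0.153


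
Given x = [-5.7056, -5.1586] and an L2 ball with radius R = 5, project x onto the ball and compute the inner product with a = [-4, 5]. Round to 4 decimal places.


Step 1: Compute ||x|| (intermediates to 6 decimals).
||x|| = sqrt((-5.7056)^2 + (-5.1586)^2) = 7.69188
Step 2: Project.
Since ||x|| > R, scale = R/||x|| = 5/7.69188 = 0.650036, proj(x) = scale * x
proj(x) = [-3.708845, -3.353276]
Step 3: Dot product.
a^T * proj(x) = -4*(-3.708845) + 5*(-3.353276) = -1.931


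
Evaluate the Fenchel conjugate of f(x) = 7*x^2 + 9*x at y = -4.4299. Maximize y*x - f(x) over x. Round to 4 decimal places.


f*(y) = sup_x {y*x - a*x^2 - b*x} = sup_x {(y-b)*x - a*x^2}
FOC: (y - b) - 2a*x = 0 => x* = (y - b)/(2a)
x* = (-4.4299 - 9)/(2*7) = -0.9593
f*(-4.4299) = (y-b)^2/(4a) = (-4.4299 - 9)^2/(4*7)
= 180.3622/28 = 6.4415


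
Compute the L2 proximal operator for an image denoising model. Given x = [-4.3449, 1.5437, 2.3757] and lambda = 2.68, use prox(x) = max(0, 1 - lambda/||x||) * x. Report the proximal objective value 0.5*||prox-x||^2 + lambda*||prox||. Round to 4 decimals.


Step 1: Compute ||x||.
||x|| = 5.187
Step 2: Compute scaling factor.
scale = max(0, 1 - 2.68/5.187) = 0.4833
Step 3: prox(x) = [-2.1, 0.7461, 1.1482]
||prox(x)|| = 2.507
Step 4: Proximal objective.
0.5*||prox-x||^2 = 3.5912
lambda*||prox|| = 6.7188
Total = 10.31


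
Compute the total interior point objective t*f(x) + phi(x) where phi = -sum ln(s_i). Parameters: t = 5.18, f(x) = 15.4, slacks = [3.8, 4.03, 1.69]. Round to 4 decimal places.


Step 1: Compute log-barrier.
ln values: [1.335, 1.3938, 0.5247]
phi = -(1.335 + 1.3938 + 0.5247) = -3.2535
Step 2: Compute augmented objective.
t*f(x) = 5.18*15.4 = 79.772
Total = 79.772 - 3.2535 = 76.5185


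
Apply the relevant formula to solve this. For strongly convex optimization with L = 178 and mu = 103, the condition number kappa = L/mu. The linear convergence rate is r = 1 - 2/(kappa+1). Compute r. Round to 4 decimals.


Step 1: Compute the condition number.
kappa = L/mu = 178/103 = 1.7282
Step 2: Compute the convergence rate.
r = 1 - 2/(kappa + 1) = 1 - 2*mu/(L + mu) = (L - mu)/(L + mu) = 75/281 = 0.2669


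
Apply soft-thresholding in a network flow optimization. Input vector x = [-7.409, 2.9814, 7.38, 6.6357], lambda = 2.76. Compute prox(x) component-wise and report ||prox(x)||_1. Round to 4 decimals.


Soft-thresholding with lambda = 2.76:
prox(-7.409) = sign(-7.409)*max(|-7.409| - 2.76, 0) = -4.649
prox(2.9814) = sign(2.9814)*max(|2.9814| - 2.76, 0) = 0.2214
prox(7.38) = sign(7.38)*max(|7.38| - 2.76, 0) = 4.62
prox(6.6357) = sign(6.6357)*max(|6.6357| - 2.76, 0) = 3.8757
prox(x) = [-4.649, 0.2214, 4.62, 3.8757]
||prox(x)||_1 = 4.649 + 0.2214 + 4.62 + 3.8757 = 13.3661


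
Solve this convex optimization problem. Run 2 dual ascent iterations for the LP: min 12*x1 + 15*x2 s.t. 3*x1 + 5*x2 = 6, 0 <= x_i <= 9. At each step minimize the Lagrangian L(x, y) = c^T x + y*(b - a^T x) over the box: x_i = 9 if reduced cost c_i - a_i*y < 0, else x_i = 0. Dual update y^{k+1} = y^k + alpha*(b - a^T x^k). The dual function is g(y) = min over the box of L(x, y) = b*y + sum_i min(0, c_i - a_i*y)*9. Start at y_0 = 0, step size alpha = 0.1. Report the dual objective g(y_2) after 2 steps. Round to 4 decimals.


Dual ascent for LP: min 12*x1 + 15*x2, 3*x1 + 5*x2 = 6, 0 <= x_i <= 9
Step 1: y^k = 0.0, reduced costs: (12.0, 15.0)
  x^k = (0.0, 0.0), subgradient = b - a^T x = 6.0
  y^{k+1} = 0.0 + 0.1*6.0 = 0.6
Step 2: y^k = 0.6, reduced costs: (10.2, 12.0)
  x^k = (0.0, 0.0), subgradient = b - a^T x = 6.0
  y^{k+1} = 0.6 + 0.1*6.0 = 1.2
Dual objective at y_2 = 1.2: reduced costs (8.4, 9.0), box minimizer x = (0.0, 0.0)
g(y_2) = b*y + (c1 - a1*y)*x1 + (c2 - a2*y)*x2 = 6*1.2 + 8.4*0.0 + 9.0*0.0 = 7.2 + 0.0 + 0.0 = 7.2


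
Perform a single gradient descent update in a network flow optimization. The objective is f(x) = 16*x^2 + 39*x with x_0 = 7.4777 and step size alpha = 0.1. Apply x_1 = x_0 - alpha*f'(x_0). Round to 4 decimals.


We compute the gradient at x_0 and apply the update.
f'(x) = 32*x + 39
f'(7.4777) = 32*7.4777 + 39 = 278.2864
x_1 = 7.4777 - 0.1*278.2864 = -20.3509


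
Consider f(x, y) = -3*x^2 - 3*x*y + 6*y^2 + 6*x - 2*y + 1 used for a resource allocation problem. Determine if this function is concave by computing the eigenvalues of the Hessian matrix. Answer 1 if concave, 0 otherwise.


The Hessian of f(x,y) = -3*x^2 - 3*x*y + 6*y^2 + 6*x - 2*y + 1 is:
H = [[-6, -3], [-3, 12]]
Trace = -6 + 12 = 6
Determinant = -6*12 - (-3)^2 = -81
Discriminant = (6)^2 - 4*-81 = 360.0
Eigenvalues: lambda_1 = -6.4868, lambda_2 = 12.4868
The function is not concave.

0


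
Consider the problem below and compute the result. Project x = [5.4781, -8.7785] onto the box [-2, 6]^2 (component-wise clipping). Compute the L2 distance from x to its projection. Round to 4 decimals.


Project each component onto [-2, 6].
clip(5.4781) = 5.4781, clip(-8.7785) = -2.0
Projection = [5.4781, -2.0]
Squared diffs: [0.0, 45.9481]
Distance = sqrt(45.9481) = 6.7785


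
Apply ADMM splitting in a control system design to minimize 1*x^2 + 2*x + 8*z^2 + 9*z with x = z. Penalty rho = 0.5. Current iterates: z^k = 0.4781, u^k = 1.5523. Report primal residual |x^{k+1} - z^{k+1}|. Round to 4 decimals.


ADMM iteration with rho = 0.5, z^k = 0.4781, u^k = 1.5523
Step 1: x-update.
Minimize 1*x^2 + 2*x + (0.5/2)*(x - 0.4781 + 1.5523)^2
FOC: (2*1 + 0.5)*x = -2 + 0.5*(0.4781 - 1.5523)
x^{k+1} = -1.0148
Step 2: z-update.
Minimize 8*z^2 + 9*z + (0.5/2)*(-1.0148 - z + 1.5523)^2
FOC: (2*8 + 0.5)*z = -9 + 0.5*(-1.0148 + 1.5523)
z^{k+1} = -0.5292
Step 3: u-update.
u^{k+1} = 1.5523 - 1.0148 + 0.5292 = 1.0666
Step 4: Primal residual = |-1.0148 + 0.5292| = 0.4857


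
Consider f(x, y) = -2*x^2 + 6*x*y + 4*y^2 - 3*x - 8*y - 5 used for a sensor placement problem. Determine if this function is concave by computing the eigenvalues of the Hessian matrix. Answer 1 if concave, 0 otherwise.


The Hessian of f(x,y) = -2*x^2 + 6*x*y + 4*y^2 - 3*x - 8*y - 5 is:
H = [[-4, 6], [6, 8]]
Trace = -4 + 8 = 4
Determinant = -4*8 - (6)^2 = -68
Discriminant = (4)^2 - 4*-68 = 288.0
Eigenvalues: lambda_1 = -6.4853, lambda_2 = 10.4853
The function is not concave.

0


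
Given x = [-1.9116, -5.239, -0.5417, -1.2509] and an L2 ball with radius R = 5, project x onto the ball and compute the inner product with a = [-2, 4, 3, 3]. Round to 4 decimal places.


Step 1: Compute ||x|| (intermediates to 6 decimals).
||x|| = sqrt((-1.9116)^2 + (-5.239)^2 + (-0.5417)^2 + (-1.2509)^2) = 5.741039
Step 2: Project.
Since ||x|| > R, scale = R/||x|| = 5/5.741039 = 0.870922, proj(x) = scale * x
proj(x) = [-1.664854, -4.56276, -0.471778, -1.089436]
Step 3: Dot product.
a^T * proj(x) = -2*(-1.664854) + 4*(-4.56276) + 3*(-0.471778) + 3*(-1.089436) = -19.605


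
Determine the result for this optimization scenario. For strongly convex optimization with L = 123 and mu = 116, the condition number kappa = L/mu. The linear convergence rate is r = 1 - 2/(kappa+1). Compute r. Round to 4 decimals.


Step 1: Compute the condition number.
kappa = L/mu = 123/116 = 1.0603
Step 2: Compute the convergence rate.
r = 1 - 2/(kappa + 1) = 1 - 2*mu/(L + mu) = (L - mu)/(L + mu) = 7/239 = 0.0293


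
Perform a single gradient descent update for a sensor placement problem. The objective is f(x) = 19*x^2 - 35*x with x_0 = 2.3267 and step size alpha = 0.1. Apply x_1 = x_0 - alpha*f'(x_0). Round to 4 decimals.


We compute the gradient at x_0 and apply the update.
f'(x) = 38*x - 35
f'(2.3267) = 38*2.3267 - 35 = 53.4146
x_1 = 2.3267 - 0.1*53.4146 = -3.0148


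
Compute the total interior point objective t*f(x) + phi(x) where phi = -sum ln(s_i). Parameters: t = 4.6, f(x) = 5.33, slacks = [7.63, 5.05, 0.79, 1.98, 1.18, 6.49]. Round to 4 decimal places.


Step 1: Compute log-barrier.
ln values: [2.0321, 1.6194, -0.2357, 0.6831, 0.1655, 1.8703]
phi = -(2.0321 + 1.6194 - 0.2357 + 0.6831 + 0.1655 + 1.8703) = -6.1346
Step 2: Compute augmented objective.
t*f(x) = 4.6*5.33 = 24.518
Total = 24.518 - 6.1346 = 18.3834


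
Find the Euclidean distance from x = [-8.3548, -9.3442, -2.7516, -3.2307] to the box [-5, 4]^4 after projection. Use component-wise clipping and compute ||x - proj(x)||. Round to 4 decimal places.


Project each component onto [-5, 4].
clip(-8.3548) = -5.0, clip(-9.3442) = -5.0, clip(-2.7516) = -2.7516, clip(-3.2307) = -3.2307
Projection = [-5.0, -5.0, -2.7516, -3.2307]
Squared diffs: [11.2547, 18.8721, 0.0, 0.0]
Distance = sqrt(30.1268) = 5.4888


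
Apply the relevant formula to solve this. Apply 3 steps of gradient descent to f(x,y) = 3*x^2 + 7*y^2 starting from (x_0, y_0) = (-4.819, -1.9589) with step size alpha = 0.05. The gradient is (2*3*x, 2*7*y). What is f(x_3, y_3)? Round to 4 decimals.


Gradient descent on f(x,y) = 3*x^2 + 7*y^2.
Starting point: (-4.819, -1.9589), alpha = 0.05
Step 1: grad_x = 2*3*-4.819 = -28.914, grad_y = 2*7*-1.9589 = -27.4246
  x_1 = -4.819 - 0.05*-28.914 = -3.3733
  y_1 = -1.9589 - 0.05*-27.4246 = -0.5877
Step 2: grad_x = 2*3*-3.3733 = -20.2398, grad_y = 2*7*-0.5877 = -8.2274
  x_2 = -3.3733 - 0.05*-20.2398 = -2.3613
  y_2 = -0.5877 - 0.05*-8.2274 = -0.1763
Step 3: grad_x = 2*3*-2.3613 = -14.1679, grad_y = 2*7*-0.1763 = -2.4682
  x_3 = -2.3613 - 0.05*-14.1679 = -1.6529
  y_3 = -0.1763 - 0.05*-2.4682 = -0.0529
f(-1.6529, -0.0529) = 3*(-1.6529)^2 + 7*(-0.0529)^2 = 8.216


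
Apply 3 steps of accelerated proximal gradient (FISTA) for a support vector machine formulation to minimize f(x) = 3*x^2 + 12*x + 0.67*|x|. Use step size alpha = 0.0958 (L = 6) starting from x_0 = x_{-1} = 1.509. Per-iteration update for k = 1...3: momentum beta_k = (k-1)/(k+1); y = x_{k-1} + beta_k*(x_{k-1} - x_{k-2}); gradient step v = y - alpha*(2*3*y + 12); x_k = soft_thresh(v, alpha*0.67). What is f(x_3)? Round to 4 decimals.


FISTA on f(x) = 3*x^2 + 12*x + 0.67*|x|
L = 6, alpha = 0.0958
Iteration 1: beta = 0.0, y = 1.509 + 0.0*(1.509 - 1.509) = 1.509
  grad(y) = 21.054, v = y - alpha*grad = -0.508
  prox(v) = soft_thresh(-0.508, 0.0642) = -0.4438
Iteration 2: beta = 0.3333, y = -0.4438 + 0.3333*(-0.4438 - 1.509) = -1.0947
  grad(y) = 5.4317, v = y - alpha*grad = -1.6151
  prox(v) = soft_thresh(-1.6151, 0.0642) = -1.5509
Iteration 3: beta = 0.5, y = -1.5509 + 0.5*(-1.5509 + 0.4438) = -2.1044
  grad(y) = -0.6266, v = y - alpha*grad = -2.0444
  prox(v) = soft_thresh(-2.0444, 0.0642) = -1.9802
f(x_3) = 3*(-1.9802)^2 + 12*(-1.9802) + 0.67*|-1.9802| = -10.6721


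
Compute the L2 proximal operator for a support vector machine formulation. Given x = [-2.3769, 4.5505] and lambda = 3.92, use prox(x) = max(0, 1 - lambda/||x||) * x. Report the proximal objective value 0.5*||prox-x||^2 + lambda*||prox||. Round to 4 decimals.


Step 1: Compute ||x||.
||x|| = 5.1339
Step 2: Compute scaling factor.
scale = max(0, 1 - 3.92/5.1339) = 0.2364
Step 3: prox(x) = [-0.562, 1.0759]
||prox(x)|| = 1.2139
Step 4: Proximal objective.
0.5*||prox-x||^2 = 7.6832
lambda*||prox|| = 4.7585
Total = 12.4416


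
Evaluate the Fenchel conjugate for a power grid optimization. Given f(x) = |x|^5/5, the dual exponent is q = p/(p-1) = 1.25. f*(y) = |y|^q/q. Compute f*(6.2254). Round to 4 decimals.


The conjugate exponent q satisfies 1/p + 1/q = 1.
p = 5, so q = 5/(5 - 1) = 1.25
|y|^q = 6.2254^1.25 = 9.8335
f*(6.2254) = 9.8335 / 1.25 = 7.8668
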